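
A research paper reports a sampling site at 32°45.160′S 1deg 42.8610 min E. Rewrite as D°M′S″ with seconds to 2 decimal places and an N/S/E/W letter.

Latitude: fractional minutes 0.16000 × 60 = 9.6000″
λ: fractional minutes 0.86100 × 60 = 51.6600″

32°45′9.60″ S, 1°42′51.66″ E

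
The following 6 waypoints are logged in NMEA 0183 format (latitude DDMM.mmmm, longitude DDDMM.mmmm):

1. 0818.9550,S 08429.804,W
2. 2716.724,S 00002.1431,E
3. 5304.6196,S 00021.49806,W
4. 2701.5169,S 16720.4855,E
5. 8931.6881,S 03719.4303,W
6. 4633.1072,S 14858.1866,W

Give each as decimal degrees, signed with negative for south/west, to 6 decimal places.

1. -8.315917, -84.496733
2. -27.278733, 0.035718
3. -53.076993, -0.358301
4. -27.025282, 167.341425
5. -89.528135, -37.323838
6. -46.551787, -148.969777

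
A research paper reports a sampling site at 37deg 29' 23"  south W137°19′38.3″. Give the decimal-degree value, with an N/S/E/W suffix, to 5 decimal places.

φ: 29′ + 23″ = 29.38333′; 37 + 29.38333/60 = 37.489722
Lon: 137° + 19/60 + 38.3/3600 = 137 + 0.316667 + 0.010639 = 137.327306

37.48972° S, 137.32731° W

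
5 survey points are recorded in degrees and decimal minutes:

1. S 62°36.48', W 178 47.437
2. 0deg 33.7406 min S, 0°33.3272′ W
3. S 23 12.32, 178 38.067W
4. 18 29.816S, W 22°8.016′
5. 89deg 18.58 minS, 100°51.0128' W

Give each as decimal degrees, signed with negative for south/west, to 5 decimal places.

1. -62.60800, -178.79062
2. -0.56234, -0.55545
3. -23.20533, -178.63445
4. -18.49693, -22.13360
5. -89.30967, -100.85021

Point 1:
  φ: 62 + 36.48/60 = 62.608000
  S → negative
  Lon: 47.437′ = 0.790617°; total 178.790617
  hemisphere W, so the sign is −
Point 2:
  φ: 33.7406′ = 0.562343°; total 0.562343
  S → negative
  λ: 33.3272′ = 0.555453°; total 0.555453
  W ⇒ negate
Point 3:
  φ: 23 + 12.32/60 = 23.205333
  S → negative
  Lon: 38.067′ = 0.634450°; total 178.634450
  W → negative
Point 4:
  Lat: 29.816′ = 0.496933°; total 18.496933
  S ⇒ negate
  Longitude: 8.016′ = 0.133600°; total 22.133600
  hemisphere W, so the sign is −
Point 5:
  φ: 89 + 18.58/60 = 89.309667
  S → negative
  Lon: 51.0128′ = 0.850213°; total 100.850213
  W → negative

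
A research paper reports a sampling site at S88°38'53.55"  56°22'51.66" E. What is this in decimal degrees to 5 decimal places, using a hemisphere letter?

88.64821° S, 56.38102° E

Lat: 88 + 38/60 + 53.55/3600 = 88.648208
Lon: 56 + 22/60 + 51.66/3600 = 56.381017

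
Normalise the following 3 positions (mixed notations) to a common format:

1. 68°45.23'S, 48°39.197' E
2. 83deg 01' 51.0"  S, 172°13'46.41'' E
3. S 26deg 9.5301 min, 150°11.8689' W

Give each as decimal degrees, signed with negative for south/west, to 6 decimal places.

Point 1:
  Latitude: 45.23′ = 0.753833°; total 68.7538333
  S ⇒ negate
  Lon: 48 + 39.197/60 = 48.6532833
  E ⇒ keep positive
Point 2:
  Lat: 83° + 1/60 + 51/3600 = 83 + 0.016667 + 0.014167 = 83.0308333
  S → negative
  λ: 172 + 13/60 + 46.41/3600 = 172.2295583
  E ⇒ keep positive
Point 3:
  φ: 9.5301′ = 0.158835°; total 26.1588350
  S ⇒ negate
  Lon: 150 + 11.8689/60 = 150.1978150
  W → negative

1. -68.753833, 48.653283
2. -83.030833, 172.229558
3. -26.158835, -150.197815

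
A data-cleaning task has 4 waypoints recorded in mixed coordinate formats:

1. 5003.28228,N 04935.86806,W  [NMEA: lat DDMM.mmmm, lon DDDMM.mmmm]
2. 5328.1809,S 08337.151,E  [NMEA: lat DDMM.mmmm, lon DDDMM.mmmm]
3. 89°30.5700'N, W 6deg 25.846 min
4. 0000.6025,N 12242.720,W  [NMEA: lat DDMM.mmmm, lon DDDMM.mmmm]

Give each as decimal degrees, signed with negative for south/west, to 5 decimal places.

Point 1:
  Latitude: split at 2 digits → 50° and 3.28228′; 50 + 3.28228/60 = 50.054705
  N ⇒ keep positive
  Longitude: split at 3 digits → 049° and 35.86806′; 49 + 35.86806/60 = 49.597801
  W ⇒ negate
Point 2:
  Latitude: degrees = first 2 digits = 53, minutes = 28.1809; 53 + 28.1809/60 = 53.469682
  S ⇒ negate
  Longitude: degrees = first 3 digits = 83, minutes = 37.151; 83 + 37.151/60 = 83.619183
  E → positive
Point 3:
  Lat: 30.57′ = 0.509500°; total 89.509500
  N ⇒ keep positive
  Lon: 6 + 25.846/60 = 6.430767
  W → negative
Point 4:
  φ: degrees = first 2 digits = 0, minutes = 0.6025; 0 + 0.6025/60 = 0.010042
  N → positive
  Longitude: split at 3 digits → 122° and 42.72′; 122 + 42.72/60 = 122.712000
  W → negative

1. 50.05470, -49.59780
2. -53.46968, 83.61918
3. 89.50950, -6.43077
4. 0.01004, -122.71200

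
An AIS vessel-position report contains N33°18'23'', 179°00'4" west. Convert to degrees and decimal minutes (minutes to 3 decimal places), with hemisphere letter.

Lat: seconds/60 = 0.38333; minutes = 18 + 0.38333 = 18.38333
Lon: 0 + 4/60 = 0.06667′

33° 18.383′ N, 179° 0.067′ W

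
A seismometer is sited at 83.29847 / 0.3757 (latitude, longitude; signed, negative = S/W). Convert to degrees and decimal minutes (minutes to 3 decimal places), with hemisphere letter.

83° 17.908′ N, 0° 22.542′ E

φ: minutes = (83.298470 − 83) × 60 = 17.90820
Lon: fractional part 0.375700 → 22.54200 minutes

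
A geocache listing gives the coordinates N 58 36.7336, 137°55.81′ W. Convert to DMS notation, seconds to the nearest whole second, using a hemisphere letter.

58°36′44″ N, 137°55′49″ W

φ: 36.73360′ → 36′ and 0.73360 × 60 = 44.02″
Longitude: fractional minutes 0.81000 × 60 = 48.60″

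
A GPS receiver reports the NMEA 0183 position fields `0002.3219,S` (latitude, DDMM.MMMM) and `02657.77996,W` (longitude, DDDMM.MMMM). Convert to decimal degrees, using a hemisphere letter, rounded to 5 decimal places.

Lat: split at 2 digits → 00° and 2.3219′; 0 + 2.3219/60 = 0.038698
Longitude: degrees = first 3 digits = 26, minutes = 57.77996; 26 + 57.77996/60 = 26.962999

0.03870° S, 26.96300° W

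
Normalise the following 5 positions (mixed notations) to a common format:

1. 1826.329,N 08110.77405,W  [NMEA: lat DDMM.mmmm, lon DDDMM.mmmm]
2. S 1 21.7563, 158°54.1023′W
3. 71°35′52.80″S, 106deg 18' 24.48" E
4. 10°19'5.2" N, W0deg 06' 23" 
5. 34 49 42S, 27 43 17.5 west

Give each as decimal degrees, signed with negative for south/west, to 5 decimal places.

Point 1:
  φ: degrees = first 2 digits = 18, minutes = 26.329; 18 + 26.329/60 = 18.438817
  N ⇒ keep positive
  Lon: degrees = first 3 digits = 81, minutes = 10.77405; 81 + 10.77405/60 = 81.179568
  W → negative
Point 2:
  Latitude: 21.7563′ = 0.362605°; total 1.362605
  S → negative
  Lon: 158 + 54.1023/60 = 158.901705
  W ⇒ negate
Point 3:
  Latitude: 71 + 35/60 + 52.8/3600 = 71.598000
  S → negative
  Lon: 106 + 18/60 + 24.48/3600 = 106.306800
  E ⇒ keep positive
Point 4:
  Latitude: 10 + 19/60 + 5.2/3600 = 10.318111
  N → positive
  λ: 0° + 6/60 + 23/3600 = 0 + 0.100000 + 0.006389 = 0.106389
  W → negative
Point 5:
  Lat: 34 + 49/60 + 42/3600 = 34.828333
  hemisphere S, so the sign is −
  Lon: 43′ + 17.5″ = 43.29167′; 27 + 43.29167/60 = 27.721528
  hemisphere W, so the sign is −

1. 18.43882, -81.17957
2. -1.36261, -158.90171
3. -71.59800, 106.30680
4. 10.31811, -0.10639
5. -34.82833, -27.72153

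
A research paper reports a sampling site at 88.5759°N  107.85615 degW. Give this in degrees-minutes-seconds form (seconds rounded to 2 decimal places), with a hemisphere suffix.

88°34′33.24″ N, 107°51′22.14″ W

Latitude: 0.575900 × 60 = 34.55400′ → 34′, remainder × 60 = 33.2400″
Longitude: 0.856150 × 60 = 51.36900′ → 51′, remainder × 60 = 22.1400″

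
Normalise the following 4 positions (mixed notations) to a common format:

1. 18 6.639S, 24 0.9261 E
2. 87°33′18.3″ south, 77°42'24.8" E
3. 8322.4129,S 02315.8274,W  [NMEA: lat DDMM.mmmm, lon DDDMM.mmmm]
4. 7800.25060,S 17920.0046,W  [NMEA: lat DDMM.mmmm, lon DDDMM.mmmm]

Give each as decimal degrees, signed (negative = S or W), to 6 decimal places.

1. -18.110650, 24.015435
2. -87.555083, 77.706889
3. -83.373548, -23.263790
4. -78.004177, -179.333410

Point 1:
  Lat: 18 + 6.639/60 = 18.1106500
  S ⇒ negate
  Lon: 24 + 0.9261/60 = 24.0154350
  E ⇒ keep positive
Point 2:
  Lat: 87° + 33/60 + 18.3/3600 = 87 + 0.550000 + 0.005083 = 87.5550833
  S ⇒ negate
  Lon: 77° + 42/60 + 24.8/3600 = 77 + 0.700000 + 0.006889 = 77.7068889
  E → positive
Point 3:
  Lat: degrees = first 2 digits = 83, minutes = 22.4129; 83 + 22.4129/60 = 83.3735483
  S → negative
  Longitude: degrees = first 3 digits = 23, minutes = 15.8274; 23 + 15.8274/60 = 23.2637900
  W → negative
Point 4:
  φ: degrees = first 2 digits = 78, minutes = 0.2506; 78 + 0.2506/60 = 78.0041767
  hemisphere S, so the sign is −
  Lon: split at 3 digits → 179° and 20.0046′; 179 + 20.0046/60 = 179.3334100
  W ⇒ negate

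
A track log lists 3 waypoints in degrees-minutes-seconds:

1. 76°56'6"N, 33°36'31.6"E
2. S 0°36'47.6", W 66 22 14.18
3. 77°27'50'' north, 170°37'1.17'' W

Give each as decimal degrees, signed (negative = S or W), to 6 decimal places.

Point 1:
  Latitude: 76° + 56/60 + 6/3600 = 76 + 0.933333 + 0.001667 = 76.9350000
  N ⇒ keep positive
  Longitude: 33° + 36/60 + 31.6/3600 = 33 + 0.600000 + 0.008778 = 33.6087778
  E → positive
Point 2:
  φ: 36′ + 47.6″ = 36.79333′; 0 + 36.79333/60 = 0.6132222
  S → negative
  Lon: 66 + 22/60 + 14.18/3600 = 66.3706056
  hemisphere W, so the sign is −
Point 3:
  φ: 27′ + 50″ = 27.83333′; 77 + 27.83333/60 = 77.4638889
  N → positive
  Longitude: 170 + 37/60 + 1.17/3600 = 170.6169917
  W ⇒ negate

1. 76.935000, 33.608778
2. -0.613222, -66.370606
3. 77.463889, -170.616992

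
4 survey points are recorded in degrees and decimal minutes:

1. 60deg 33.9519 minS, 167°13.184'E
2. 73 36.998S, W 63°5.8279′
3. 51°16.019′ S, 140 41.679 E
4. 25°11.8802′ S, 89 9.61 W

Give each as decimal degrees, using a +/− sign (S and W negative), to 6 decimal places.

1. -60.565865, 167.219733
2. -73.616633, -63.097132
3. -51.266983, 140.694650
4. -25.198003, -89.160167

Point 1:
  Latitude: 33.9519′ = 0.565865°; total 60.5658650
  hemisphere S, so the sign is −
  λ: 167 + 13.184/60 = 167.2197333
  E → positive
Point 2:
  Lat: 36.998′ = 0.616633°; total 73.6166333
  S ⇒ negate
  Longitude: 63 + 5.8279/60 = 63.0971317
  W → negative
Point 3:
  Latitude: 16.019′ = 0.266983°; total 51.2669833
  S → negative
  Lon: 41.679′ = 0.694650°; total 140.6946500
  E ⇒ keep positive
Point 4:
  Latitude: 11.8802′ = 0.198003°; total 25.1980033
  S → negative
  Lon: 89 + 9.61/60 = 89.1601667
  W → negative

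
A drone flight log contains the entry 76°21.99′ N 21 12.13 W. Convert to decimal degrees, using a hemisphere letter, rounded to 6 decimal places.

76.366500° N, 21.202167° W

Latitude: 21.99′ = 0.366500°; total 76.3665000
Longitude: 21 + 12.13/60 = 21.2021667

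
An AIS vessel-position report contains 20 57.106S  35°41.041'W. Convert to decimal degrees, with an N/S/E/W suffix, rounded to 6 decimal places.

20.951767° S, 35.684017° W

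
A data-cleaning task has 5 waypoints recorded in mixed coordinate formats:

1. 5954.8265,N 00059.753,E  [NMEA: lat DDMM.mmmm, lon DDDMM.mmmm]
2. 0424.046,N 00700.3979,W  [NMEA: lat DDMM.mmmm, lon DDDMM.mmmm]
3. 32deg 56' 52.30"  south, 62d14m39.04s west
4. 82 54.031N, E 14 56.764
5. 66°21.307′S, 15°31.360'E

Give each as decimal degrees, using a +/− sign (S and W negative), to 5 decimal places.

Point 1:
  φ: degrees = first 2 digits = 59, minutes = 54.8265; 59 + 54.8265/60 = 59.913775
  N → positive
  Longitude: degrees = first 3 digits = 0, minutes = 59.753; 0 + 59.753/60 = 0.995883
  E ⇒ keep positive
Point 2:
  Latitude: degrees = first 2 digits = 4, minutes = 24.046; 4 + 24.046/60 = 4.400767
  N ⇒ keep positive
  λ: degrees = first 3 digits = 7, minutes = 0.3979; 7 + 0.3979/60 = 7.006632
  hemisphere W, so the sign is −
Point 3:
  Lat: 56′ + 52.3″ = 56.87167′; 32 + 56.87167/60 = 32.947861
  hemisphere S, so the sign is −
  Lon: 62 + 14/60 + 39.04/3600 = 62.244178
  W → negative
Point 4:
  φ: 54.031′ = 0.900517°; total 82.900517
  N → positive
  Longitude: 14 + 56.764/60 = 14.946067
  E → positive
Point 5:
  φ: 21.307′ = 0.355117°; total 66.355117
  hemisphere S, so the sign is −
  λ: 31.36′ = 0.522667°; total 15.522667
  E ⇒ keep positive

1. 59.91378, 0.99588
2. 4.40077, -7.00663
3. -32.94786, -62.24418
4. 82.90052, 14.94607
5. -66.35512, 15.52267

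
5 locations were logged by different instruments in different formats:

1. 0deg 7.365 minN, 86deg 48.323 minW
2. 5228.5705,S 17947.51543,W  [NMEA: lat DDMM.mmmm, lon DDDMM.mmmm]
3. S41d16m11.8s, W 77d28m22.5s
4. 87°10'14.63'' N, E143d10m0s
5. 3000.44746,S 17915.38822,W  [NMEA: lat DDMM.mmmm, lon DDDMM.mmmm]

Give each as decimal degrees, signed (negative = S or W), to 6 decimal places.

1. 0.122750, -86.805383
2. -52.476175, -179.791924
3. -41.269944, -77.472917
4. 87.170731, 143.166667
5. -30.007458, -179.256470

Point 1:
  φ: 7.365′ = 0.122750°; total 0.1227500
  N → positive
  λ: 86 + 48.323/60 = 86.8053833
  W ⇒ negate
Point 2:
  φ: degrees = first 2 digits = 52, minutes = 28.5705; 52 + 28.5705/60 = 52.4761750
  S → negative
  Longitude: split at 3 digits → 179° and 47.51543′; 179 + 47.51543/60 = 179.7919238
  W → negative
Point 3:
  Lat: 16′ + 11.8″ = 16.19667′; 41 + 16.19667/60 = 41.2699444
  S ⇒ negate
  λ: 77 + 28/60 + 22.5/3600 = 77.4729167
  W ⇒ negate
Point 4:
  φ: 87° + 10/60 + 14.63/3600 = 87 + 0.166667 + 0.004064 = 87.1707306
  N ⇒ keep positive
  Longitude: 143° + 10/60 + 0/3600 = 143 + 0.166667 + 0.000000 = 143.1666667
  E ⇒ keep positive
Point 5:
  φ: split at 2 digits → 30° and 0.44746′; 30 + 0.44746/60 = 30.0074577
  S → negative
  λ: degrees = first 3 digits = 179, minutes = 15.38822; 179 + 15.38822/60 = 179.2564703
  W → negative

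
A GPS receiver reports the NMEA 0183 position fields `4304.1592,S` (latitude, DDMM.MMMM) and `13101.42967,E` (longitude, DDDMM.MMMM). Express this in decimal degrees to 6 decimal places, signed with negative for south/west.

-43.069320, 131.023828

Lat: split at 2 digits → 43° and 4.1592′; 43 + 4.1592/60 = 43.0693200
S ⇒ negate
Longitude: split at 3 digits → 131° and 1.42967′; 131 + 1.42967/60 = 131.0238278
E → positive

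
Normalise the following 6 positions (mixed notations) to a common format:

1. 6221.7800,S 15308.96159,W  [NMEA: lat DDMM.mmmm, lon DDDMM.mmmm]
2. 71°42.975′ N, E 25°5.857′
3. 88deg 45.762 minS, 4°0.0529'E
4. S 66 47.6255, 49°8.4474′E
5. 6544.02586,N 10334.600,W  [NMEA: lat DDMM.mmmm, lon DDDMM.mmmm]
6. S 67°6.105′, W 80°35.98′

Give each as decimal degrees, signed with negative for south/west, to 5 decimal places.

1. -62.36300, -153.14936
2. 71.71625, 25.09762
3. -88.76270, 4.00088
4. -66.79376, 49.14079
5. 65.73376, -103.57667
6. -67.10175, -80.59967

Point 1:
  Lat: degrees = first 2 digits = 62, minutes = 21.78; 62 + 21.78/60 = 62.363000
  S → negative
  Longitude: split at 3 digits → 153° and 8.96159′; 153 + 8.96159/60 = 153.149360
  hemisphere W, so the sign is −
Point 2:
  Lat: 42.975′ = 0.716250°; total 71.716250
  N ⇒ keep positive
  λ: 5.857′ = 0.097617°; total 25.097617
  E ⇒ keep positive
Point 3:
  Latitude: 88 + 45.762/60 = 88.762700
  S ⇒ negate
  Lon: 4 + 0.0529/60 = 4.000882
  E ⇒ keep positive
Point 4:
  φ: 47.6255′ = 0.793758°; total 66.793758
  hemisphere S, so the sign is −
  λ: 8.4474′ = 0.140790°; total 49.140790
  E ⇒ keep positive
Point 5:
  Lat: degrees = first 2 digits = 65, minutes = 44.02586; 65 + 44.02586/60 = 65.733764
  N → positive
  Lon: degrees = first 3 digits = 103, minutes = 34.6; 103 + 34.6/60 = 103.576667
  W → negative
Point 6:
  Lat: 67 + 6.105/60 = 67.101750
  S → negative
  λ: 35.98′ = 0.599667°; total 80.599667
  W ⇒ negate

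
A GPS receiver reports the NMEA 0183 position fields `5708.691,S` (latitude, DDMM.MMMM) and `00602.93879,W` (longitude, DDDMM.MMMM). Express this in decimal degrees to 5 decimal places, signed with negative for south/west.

φ: degrees = first 2 digits = 57, minutes = 8.691; 57 + 8.691/60 = 57.144850
hemisphere S, so the sign is −
λ: degrees = first 3 digits = 6, minutes = 2.93879; 6 + 2.93879/60 = 6.048980
W ⇒ negate

-57.14485, -6.04898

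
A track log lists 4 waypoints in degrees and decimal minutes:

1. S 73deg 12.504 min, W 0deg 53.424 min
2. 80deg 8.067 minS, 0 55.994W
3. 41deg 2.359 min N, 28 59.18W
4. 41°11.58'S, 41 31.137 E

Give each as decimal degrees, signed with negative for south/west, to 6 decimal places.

Point 1:
  φ: 12.504′ = 0.208400°; total 73.2084000
  S → negative
  Longitude: 53.424′ = 0.890400°; total 0.8904000
  W ⇒ negate
Point 2:
  Lat: 8.067′ = 0.134450°; total 80.1344500
  hemisphere S, so the sign is −
  λ: 0 + 55.994/60 = 0.9332333
  hemisphere W, so the sign is −
Point 3:
  φ: 41 + 2.359/60 = 41.0393167
  N → positive
  Longitude: 28 + 59.18/60 = 28.9863333
  W → negative
Point 4:
  Lat: 11.58′ = 0.193000°; total 41.1930000
  S → negative
  Longitude: 31.137′ = 0.518950°; total 41.5189500
  E ⇒ keep positive

1. -73.208400, -0.890400
2. -80.134450, -0.933233
3. 41.039317, -28.986333
4. -41.193000, 41.518950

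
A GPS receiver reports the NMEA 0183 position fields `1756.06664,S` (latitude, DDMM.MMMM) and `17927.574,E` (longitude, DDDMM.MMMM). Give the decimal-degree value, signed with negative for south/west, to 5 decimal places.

-17.93444, 179.45957

φ: split at 2 digits → 17° and 56.06664′; 17 + 56.06664/60 = 17.934444
S → negative
λ: split at 3 digits → 179° and 27.574′; 179 + 27.574/60 = 179.459567
E ⇒ keep positive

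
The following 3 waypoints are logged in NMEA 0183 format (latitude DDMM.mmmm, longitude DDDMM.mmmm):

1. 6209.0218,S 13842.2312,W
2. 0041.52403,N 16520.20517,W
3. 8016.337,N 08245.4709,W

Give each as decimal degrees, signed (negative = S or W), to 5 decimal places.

Point 1:
  Lat: split at 2 digits → 62° and 9.0218′; 62 + 9.0218/60 = 62.150363
  S → negative
  λ: split at 3 digits → 138° and 42.2312′; 138 + 42.2312/60 = 138.703853
  W ⇒ negate
Point 2:
  φ: split at 2 digits → 00° and 41.52403′; 0 + 41.52403/60 = 0.692067
  N ⇒ keep positive
  λ: split at 3 digits → 165° and 20.20517′; 165 + 20.20517/60 = 165.336753
  hemisphere W, so the sign is −
Point 3:
  Lat: degrees = first 2 digits = 80, minutes = 16.337; 80 + 16.337/60 = 80.272283
  N → positive
  λ: degrees = first 3 digits = 82, minutes = 45.4709; 82 + 45.4709/60 = 82.757848
  hemisphere W, so the sign is −

1. -62.15036, -138.70385
2. 0.69207, -165.33675
3. 80.27228, -82.75785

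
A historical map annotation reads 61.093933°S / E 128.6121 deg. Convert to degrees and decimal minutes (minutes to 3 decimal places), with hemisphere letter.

61° 5.636′ S, 128° 36.726′ E

Lat: fractional part 0.093933 → 5.63598 minutes
λ: 128° + 0.612100 × 60 = 128° 36.72600′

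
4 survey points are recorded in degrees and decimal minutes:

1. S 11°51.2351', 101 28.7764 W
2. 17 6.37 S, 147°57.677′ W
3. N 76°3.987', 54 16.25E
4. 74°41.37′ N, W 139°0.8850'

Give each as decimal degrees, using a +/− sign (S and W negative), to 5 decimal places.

Point 1:
  φ: 51.2351′ = 0.853918°; total 11.853918
  S ⇒ negate
  Longitude: 28.7764′ = 0.479607°; total 101.479607
  W ⇒ negate
Point 2:
  φ: 17 + 6.37/60 = 17.106167
  hemisphere S, so the sign is −
  λ: 147 + 57.677/60 = 147.961283
  W ⇒ negate
Point 3:
  φ: 76 + 3.987/60 = 76.066450
  N → positive
  λ: 54 + 16.25/60 = 54.270833
  E ⇒ keep positive
Point 4:
  Latitude: 74 + 41.37/60 = 74.689500
  N → positive
  Longitude: 139 + 0.885/60 = 139.014750
  W ⇒ negate

1. -11.85392, -101.47961
2. -17.10617, -147.96128
3. 76.06645, 54.27083
4. 74.68950, -139.01475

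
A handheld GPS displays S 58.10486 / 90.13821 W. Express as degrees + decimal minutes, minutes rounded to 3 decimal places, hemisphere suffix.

58° 6.292′ S, 90° 8.293′ W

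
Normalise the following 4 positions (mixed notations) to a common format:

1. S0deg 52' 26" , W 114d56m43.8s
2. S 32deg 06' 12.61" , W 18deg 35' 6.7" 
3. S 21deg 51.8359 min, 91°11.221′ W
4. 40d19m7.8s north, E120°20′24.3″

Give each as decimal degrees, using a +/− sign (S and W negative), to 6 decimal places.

1. -0.873889, -114.945500
2. -32.103503, -18.585194
3. -21.863932, -91.187017
4. 40.318833, 120.340083

Point 1:
  Lat: 0° + 52/60 + 26/3600 = 0 + 0.866667 + 0.007222 = 0.8738889
  S → negative
  Longitude: 114° + 56/60 + 43.8/3600 = 114 + 0.933333 + 0.012167 = 114.9455000
  W ⇒ negate
Point 2:
  Lat: 32° + 6/60 + 12.61/3600 = 32 + 0.100000 + 0.003503 = 32.1035028
  hemisphere S, so the sign is −
  λ: 35′ + 6.7″ = 35.11167′; 18 + 35.11167/60 = 18.5851944
  W → negative
Point 3:
  Latitude: 51.8359′ = 0.863932°; total 21.8639317
  S → negative
  Longitude: 11.221′ = 0.187017°; total 91.1870167
  hemisphere W, so the sign is −
Point 4:
  Lat: 40 + 19/60 + 7.8/3600 = 40.3188333
  N → positive
  Lon: 20′ + 24.3″ = 20.40500′; 120 + 20.40500/60 = 120.3400833
  E → positive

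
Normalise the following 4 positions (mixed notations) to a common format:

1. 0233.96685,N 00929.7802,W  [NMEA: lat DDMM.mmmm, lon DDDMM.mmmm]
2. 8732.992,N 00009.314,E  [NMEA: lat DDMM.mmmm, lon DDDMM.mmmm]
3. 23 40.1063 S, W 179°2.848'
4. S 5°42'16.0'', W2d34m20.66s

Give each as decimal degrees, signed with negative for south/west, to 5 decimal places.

Point 1:
  φ: split at 2 digits → 02° and 33.96685′; 2 + 33.96685/60 = 2.566114
  N ⇒ keep positive
  Lon: split at 3 digits → 009° and 29.7802′; 9 + 29.7802/60 = 9.496337
  W ⇒ negate
Point 2:
  Lat: degrees = first 2 digits = 87, minutes = 32.992; 87 + 32.992/60 = 87.549867
  N ⇒ keep positive
  Longitude: degrees = first 3 digits = 0, minutes = 9.314; 0 + 9.314/60 = 0.155233
  E ⇒ keep positive
Point 3:
  φ: 40.1063′ = 0.668438°; total 23.668438
  S → negative
  λ: 2.848′ = 0.047467°; total 179.047467
  W → negative
Point 4:
  Lat: 5 + 42/60 + 16/3600 = 5.704444
  hemisphere S, so the sign is −
  Longitude: 34′ + 20.66″ = 34.34433′; 2 + 34.34433/60 = 2.572406
  hemisphere W, so the sign is −

1. 2.56611, -9.49634
2. 87.54987, 0.15523
3. -23.66844, -179.04747
4. -5.70444, -2.57241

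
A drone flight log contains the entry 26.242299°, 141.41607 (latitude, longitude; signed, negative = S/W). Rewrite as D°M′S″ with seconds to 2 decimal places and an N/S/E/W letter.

φ: 0.242299 × 60 = 14.53794′ → 14′, remainder × 60 = 32.2764″
λ: whole degrees 141; 24.96420′ → 24′ and 57.8520″

26°14′32.28″ N, 141°24′57.85″ E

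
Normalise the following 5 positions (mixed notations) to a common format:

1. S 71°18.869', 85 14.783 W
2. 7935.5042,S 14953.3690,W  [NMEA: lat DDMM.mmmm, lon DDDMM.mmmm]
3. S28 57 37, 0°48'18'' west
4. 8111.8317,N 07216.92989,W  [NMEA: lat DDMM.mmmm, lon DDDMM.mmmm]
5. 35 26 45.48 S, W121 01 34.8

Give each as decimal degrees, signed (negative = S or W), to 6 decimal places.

Point 1:
  Lat: 71 + 18.869/60 = 71.3144833
  hemisphere S, so the sign is −
  Longitude: 14.783′ = 0.246383°; total 85.2463833
  W → negative
Point 2:
  Latitude: degrees = first 2 digits = 79, minutes = 35.5042; 79 + 35.5042/60 = 79.5917367
  S → negative
  Longitude: split at 3 digits → 149° and 53.369′; 149 + 53.369/60 = 149.8894833
  W ⇒ negate
Point 3:
  Lat: 28 + 57/60 + 37/3600 = 28.9602778
  hemisphere S, so the sign is −
  Lon: 0 + 48/60 + 18/3600 = 0.8050000
  W → negative
Point 4:
  Lat: degrees = first 2 digits = 81, minutes = 11.8317; 81 + 11.8317/60 = 81.1971950
  N ⇒ keep positive
  λ: degrees = first 3 digits = 72, minutes = 16.92989; 72 + 16.92989/60 = 72.2821648
  W ⇒ negate
Point 5:
  Lat: 35 + 26/60 + 45.48/3600 = 35.4459667
  S → negative
  λ: 1′ + 34.8″ = 1.58000′; 121 + 1.58000/60 = 121.0263333
  W → negative

1. -71.314483, -85.246383
2. -79.591737, -149.889483
3. -28.960278, -0.805000
4. 81.197195, -72.282165
5. -35.445967, -121.026333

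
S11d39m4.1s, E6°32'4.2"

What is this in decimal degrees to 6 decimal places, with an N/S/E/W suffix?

11.651139° S, 6.534500° E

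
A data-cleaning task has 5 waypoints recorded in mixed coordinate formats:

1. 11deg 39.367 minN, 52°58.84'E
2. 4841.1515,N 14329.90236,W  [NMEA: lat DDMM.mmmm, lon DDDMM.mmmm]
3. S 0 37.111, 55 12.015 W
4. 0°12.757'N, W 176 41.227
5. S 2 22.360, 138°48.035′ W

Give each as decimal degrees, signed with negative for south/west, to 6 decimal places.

1. 11.656117, 52.980667
2. 48.685858, -143.498373
3. -0.618517, -55.200250
4. 0.212617, -176.687117
5. -2.372667, -138.800583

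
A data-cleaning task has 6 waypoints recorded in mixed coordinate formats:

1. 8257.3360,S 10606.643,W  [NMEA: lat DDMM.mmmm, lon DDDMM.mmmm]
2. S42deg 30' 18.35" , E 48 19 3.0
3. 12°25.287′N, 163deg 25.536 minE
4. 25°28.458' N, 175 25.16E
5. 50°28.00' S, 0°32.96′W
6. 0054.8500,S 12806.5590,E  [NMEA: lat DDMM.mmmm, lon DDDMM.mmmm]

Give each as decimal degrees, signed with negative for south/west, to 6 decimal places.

1. -82.955600, -106.110717
2. -42.505097, 48.317500
3. 12.421450, 163.425600
4. 25.474300, 175.419333
5. -50.466667, -0.549333
6. -0.914167, 128.109317

Point 1:
  Lat: split at 2 digits → 82° and 57.336′; 82 + 57.336/60 = 82.9556000
  S → negative
  λ: split at 3 digits → 106° and 6.643′; 106 + 6.643/60 = 106.1107167
  hemisphere W, so the sign is −
Point 2:
  Latitude: 42 + 30/60 + 18.35/3600 = 42.5050972
  hemisphere S, so the sign is −
  λ: 48° + 19/60 + 3/3600 = 48 + 0.316667 + 0.000833 = 48.3175000
  E ⇒ keep positive
Point 3:
  Lat: 12 + 25.287/60 = 12.4214500
  N → positive
  λ: 163 + 25.536/60 = 163.4256000
  E ⇒ keep positive
Point 4:
  Lat: 28.458′ = 0.474300°; total 25.4743000
  N ⇒ keep positive
  Lon: 175 + 25.16/60 = 175.4193333
  E → positive
Point 5:
  Latitude: 50 + 28/60 = 50.4666667
  S → negative
  λ: 0 + 32.96/60 = 0.5493333
  hemisphere W, so the sign is −
Point 6:
  φ: degrees = first 2 digits = 0, minutes = 54.85; 0 + 54.85/60 = 0.9141667
  S → negative
  Longitude: split at 3 digits → 128° and 6.559′; 128 + 6.559/60 = 128.1093167
  E ⇒ keep positive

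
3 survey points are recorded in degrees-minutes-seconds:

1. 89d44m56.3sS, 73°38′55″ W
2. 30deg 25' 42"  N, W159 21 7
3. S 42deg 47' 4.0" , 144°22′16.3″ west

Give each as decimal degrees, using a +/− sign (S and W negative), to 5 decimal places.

Point 1:
  Latitude: 89 + 44/60 + 56.3/3600 = 89.748972
  S ⇒ negate
  Longitude: 73 + 38/60 + 55/3600 = 73.648611
  W → negative
Point 2:
  Lat: 25′ + 42″ = 25.70000′; 30 + 25.70000/60 = 30.428333
  N → positive
  λ: 159° + 21/60 + 7/3600 = 159 + 0.350000 + 0.001944 = 159.351944
  W → negative
Point 3:
  φ: 47′ + 4″ = 47.06667′; 42 + 47.06667/60 = 42.784444
  S → negative
  Longitude: 144° + 22/60 + 16.3/3600 = 144 + 0.366667 + 0.004528 = 144.371194
  hemisphere W, so the sign is −

1. -89.74897, -73.64861
2. 30.42833, -159.35194
3. -42.78444, -144.37119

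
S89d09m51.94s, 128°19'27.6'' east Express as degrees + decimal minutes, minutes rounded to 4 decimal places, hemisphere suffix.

Latitude: 9 + 51.94/60 = 9.865667′
Longitude: seconds/60 = 0.46000; minutes = 19 + 0.46000 = 19.460000

89° 9.8657′ S, 128° 19.4600′ E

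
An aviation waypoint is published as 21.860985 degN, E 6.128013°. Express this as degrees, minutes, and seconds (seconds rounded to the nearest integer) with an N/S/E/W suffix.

21°51′40″ N, 6°07′41″ E

Latitude: whole degrees 21; 51.65910′ → 51′ and 39.55″
Longitude: 0.128013 × 60 = 7.68078′ → 7′, remainder × 60 = 40.85″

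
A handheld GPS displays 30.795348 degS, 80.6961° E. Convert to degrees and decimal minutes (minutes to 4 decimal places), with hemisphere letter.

30° 47.7209′ S, 80° 41.7660′ E

Lat: 30° + 0.795348 × 60 = 30° 47.720880′
Lon: fractional part 0.696100 → 41.766000 minutes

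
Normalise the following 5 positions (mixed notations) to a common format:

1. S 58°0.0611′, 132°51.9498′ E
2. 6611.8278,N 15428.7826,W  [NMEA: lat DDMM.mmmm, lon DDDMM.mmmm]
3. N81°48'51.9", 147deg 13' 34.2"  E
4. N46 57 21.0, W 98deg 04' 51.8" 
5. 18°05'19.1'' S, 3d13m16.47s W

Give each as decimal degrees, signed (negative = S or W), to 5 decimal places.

Point 1:
  Latitude: 0.0611′ = 0.001018°; total 58.001018
  S ⇒ negate
  Lon: 132 + 51.9498/60 = 132.865830
  E → positive
Point 2:
  Latitude: split at 2 digits → 66° and 11.8278′; 66 + 11.8278/60 = 66.197130
  N ⇒ keep positive
  Lon: split at 3 digits → 154° and 28.7826′; 154 + 28.7826/60 = 154.479710
  W ⇒ negate
Point 3:
  Lat: 48′ + 51.9″ = 48.86500′; 81 + 48.86500/60 = 81.814417
  N ⇒ keep positive
  λ: 13′ + 34.2″ = 13.57000′; 147 + 13.57000/60 = 147.226167
  E → positive
Point 4:
  φ: 57′ + 21″ = 57.35000′; 46 + 57.35000/60 = 46.955833
  N ⇒ keep positive
  Lon: 98° + 4/60 + 51.8/3600 = 98 + 0.066667 + 0.014389 = 98.081056
  W ⇒ negate
Point 5:
  φ: 18° + 5/60 + 19.1/3600 = 18 + 0.083333 + 0.005306 = 18.088639
  hemisphere S, so the sign is −
  Lon: 3 + 13/60 + 16.47/3600 = 3.221242
  W ⇒ negate

1. -58.00102, 132.86583
2. 66.19713, -154.47971
3. 81.81442, 147.22617
4. 46.95583, -98.08106
5. -18.08864, -3.22124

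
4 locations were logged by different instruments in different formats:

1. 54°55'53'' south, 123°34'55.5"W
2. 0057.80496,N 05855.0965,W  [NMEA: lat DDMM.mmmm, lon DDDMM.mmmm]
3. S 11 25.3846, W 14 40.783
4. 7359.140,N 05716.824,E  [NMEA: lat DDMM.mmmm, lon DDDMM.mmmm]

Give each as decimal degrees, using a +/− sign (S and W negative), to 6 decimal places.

1. -54.931389, -123.582083
2. 0.963416, -58.918275
3. -11.423077, -14.679717
4. 73.985667, 57.280400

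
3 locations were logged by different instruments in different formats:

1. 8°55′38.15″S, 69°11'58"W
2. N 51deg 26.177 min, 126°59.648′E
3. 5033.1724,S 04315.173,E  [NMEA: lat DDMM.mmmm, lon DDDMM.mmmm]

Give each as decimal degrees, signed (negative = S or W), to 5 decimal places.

Point 1:
  φ: 8° + 55/60 + 38.15/3600 = 8 + 0.916667 + 0.010597 = 8.927264
  hemisphere S, so the sign is −
  Longitude: 69° + 11/60 + 58/3600 = 69 + 0.183333 + 0.016111 = 69.199444
  W ⇒ negate
Point 2:
  Lat: 51 + 26.177/60 = 51.436283
  N → positive
  Longitude: 126 + 59.648/60 = 126.994133
  E ⇒ keep positive
Point 3:
  Latitude: split at 2 digits → 50° and 33.1724′; 50 + 33.1724/60 = 50.552873
  S → negative
  Lon: split at 3 digits → 043° and 15.173′; 43 + 15.173/60 = 43.252883
  E ⇒ keep positive

1. -8.92726, -69.19944
2. 51.43628, 126.99413
3. -50.55287, 43.25288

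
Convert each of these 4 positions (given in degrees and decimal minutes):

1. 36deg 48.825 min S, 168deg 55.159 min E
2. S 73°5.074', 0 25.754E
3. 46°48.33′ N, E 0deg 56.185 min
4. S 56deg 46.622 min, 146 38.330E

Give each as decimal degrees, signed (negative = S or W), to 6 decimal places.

Point 1:
  φ: 36 + 48.825/60 = 36.8137500
  S ⇒ negate
  λ: 168 + 55.159/60 = 168.9193167
  E ⇒ keep positive
Point 2:
  φ: 73 + 5.074/60 = 73.0845667
  S → negative
  λ: 0 + 25.754/60 = 0.4292333
  E ⇒ keep positive
Point 3:
  Lat: 46 + 48.33/60 = 46.8055000
  N ⇒ keep positive
  Lon: 0 + 56.185/60 = 0.9364167
  E ⇒ keep positive
Point 4:
  Lat: 56 + 46.622/60 = 56.7770333
  S ⇒ negate
  Lon: 38.33′ = 0.638833°; total 146.6388333
  E → positive

1. -36.813750, 168.919317
2. -73.084567, 0.429233
3. 46.805500, 0.936417
4. -56.777033, 146.638833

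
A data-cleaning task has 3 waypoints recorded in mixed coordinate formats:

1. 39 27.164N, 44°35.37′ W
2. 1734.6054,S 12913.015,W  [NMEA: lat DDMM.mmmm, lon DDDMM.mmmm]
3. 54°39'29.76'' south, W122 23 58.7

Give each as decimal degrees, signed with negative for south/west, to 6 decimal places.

Point 1:
  Lat: 39 + 27.164/60 = 39.4527333
  N ⇒ keep positive
  Longitude: 35.37′ = 0.589500°; total 44.5895000
  W ⇒ negate
Point 2:
  Latitude: degrees = first 2 digits = 17, minutes = 34.6054; 17 + 34.6054/60 = 17.5767567
  hemisphere S, so the sign is −
  Longitude: degrees = first 3 digits = 129, minutes = 13.015; 129 + 13.015/60 = 129.2169167
  W → negative
Point 3:
  Lat: 39′ + 29.76″ = 39.49600′; 54 + 39.49600/60 = 54.6582667
  hemisphere S, so the sign is −
  Longitude: 122° + 23/60 + 58.7/3600 = 122 + 0.383333 + 0.016306 = 122.3996389
  W ⇒ negate

1. 39.452733, -44.589500
2. -17.576757, -129.216917
3. -54.658267, -122.399639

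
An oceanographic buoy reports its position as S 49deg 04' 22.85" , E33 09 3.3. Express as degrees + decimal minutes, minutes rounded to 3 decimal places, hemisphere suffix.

49° 4.381′ S, 33° 9.055′ E

φ: 4 + 22.85/60 = 4.38083′
Lon: 9 + 3.3/60 = 9.05500′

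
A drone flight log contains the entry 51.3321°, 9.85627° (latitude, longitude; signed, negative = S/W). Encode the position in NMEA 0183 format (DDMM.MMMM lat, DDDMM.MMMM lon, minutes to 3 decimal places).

5119.926,N / 00951.376,E

φ: fractional part 0.332100 → 19.92600 minutes
λ: 9° + 0.856270 × 60 = 9° 51.37620′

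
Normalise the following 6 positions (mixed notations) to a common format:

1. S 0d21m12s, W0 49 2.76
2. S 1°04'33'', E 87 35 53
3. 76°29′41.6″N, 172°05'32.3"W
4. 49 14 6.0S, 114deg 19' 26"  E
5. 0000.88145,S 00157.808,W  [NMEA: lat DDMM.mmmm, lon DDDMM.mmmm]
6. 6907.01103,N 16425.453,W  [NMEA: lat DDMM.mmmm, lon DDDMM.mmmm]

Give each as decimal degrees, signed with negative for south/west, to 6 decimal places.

1. -0.353333, -0.817433
2. -1.075833, 87.598056
3. 76.494889, -172.092306
4. -49.235000, 114.323889
5. -0.014691, -1.963467
6. 69.116851, -164.424217

Point 1:
  φ: 21′ + 12″ = 21.20000′; 0 + 21.20000/60 = 0.3533333
  S ⇒ negate
  Lon: 0 + 49/60 + 2.76/3600 = 0.8174333
  W → negative
Point 2:
  Latitude: 4′ + 33″ = 4.55000′; 1 + 4.55000/60 = 1.0758333
  S → negative
  Longitude: 87° + 35/60 + 53/3600 = 87 + 0.583333 + 0.014722 = 87.5980556
  E → positive
Point 3:
  Lat: 76° + 29/60 + 41.6/3600 = 76 + 0.483333 + 0.011556 = 76.4948889
  N → positive
  Longitude: 172 + 5/60 + 32.3/3600 = 172.0923056
  hemisphere W, so the sign is −
Point 4:
  Latitude: 49° + 14/60 + 6/3600 = 49 + 0.233333 + 0.001667 = 49.2350000
  hemisphere S, so the sign is −
  Longitude: 19′ + 26″ = 19.43333′; 114 + 19.43333/60 = 114.3238889
  E ⇒ keep positive
Point 5:
  φ: degrees = first 2 digits = 0, minutes = 0.88145; 0 + 0.88145/60 = 0.0146908
  hemisphere S, so the sign is −
  Longitude: split at 3 digits → 001° and 57.808′; 1 + 57.808/60 = 1.9634667
  hemisphere W, so the sign is −
Point 6:
  φ: degrees = first 2 digits = 69, minutes = 7.01103; 69 + 7.01103/60 = 69.1168505
  N → positive
  Longitude: split at 3 digits → 164° and 25.453′; 164 + 25.453/60 = 164.4242167
  hemisphere W, so the sign is −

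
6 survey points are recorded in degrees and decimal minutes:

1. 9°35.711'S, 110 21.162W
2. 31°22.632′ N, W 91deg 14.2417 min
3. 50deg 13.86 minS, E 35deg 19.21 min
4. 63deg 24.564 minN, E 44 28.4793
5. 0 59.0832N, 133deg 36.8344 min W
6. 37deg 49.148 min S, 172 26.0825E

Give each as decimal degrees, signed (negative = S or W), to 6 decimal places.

1. -9.595183, -110.352700
2. 31.377200, -91.237362
3. -50.231000, 35.320167
4. 63.409400, 44.474655
5. 0.984720, -133.613907
6. -37.819133, 172.434708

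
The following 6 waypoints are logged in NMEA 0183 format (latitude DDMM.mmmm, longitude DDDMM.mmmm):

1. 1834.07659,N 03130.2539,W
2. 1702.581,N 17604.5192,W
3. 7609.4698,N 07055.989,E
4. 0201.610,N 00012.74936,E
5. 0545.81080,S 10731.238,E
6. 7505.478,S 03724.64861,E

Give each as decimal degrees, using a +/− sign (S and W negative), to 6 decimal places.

1. 18.567943, -31.504232
2. 17.043017, -176.075320
3. 76.157830, 70.933150
4. 2.026833, 0.212489
5. -5.763513, 107.520633
6. -75.091300, 37.410810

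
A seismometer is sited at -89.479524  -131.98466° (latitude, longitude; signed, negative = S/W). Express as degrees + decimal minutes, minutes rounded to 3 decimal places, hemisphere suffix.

89° 28.771′ S, 131° 59.080′ W

Latitude is negative → S; |value| = 89.479524
Lat: minutes = (89.479524 − 89) × 60 = 28.77144
Longitude is negative → W; |value| = 131.984660
Lon: minutes = (131.984660 − 131) × 60 = 59.07960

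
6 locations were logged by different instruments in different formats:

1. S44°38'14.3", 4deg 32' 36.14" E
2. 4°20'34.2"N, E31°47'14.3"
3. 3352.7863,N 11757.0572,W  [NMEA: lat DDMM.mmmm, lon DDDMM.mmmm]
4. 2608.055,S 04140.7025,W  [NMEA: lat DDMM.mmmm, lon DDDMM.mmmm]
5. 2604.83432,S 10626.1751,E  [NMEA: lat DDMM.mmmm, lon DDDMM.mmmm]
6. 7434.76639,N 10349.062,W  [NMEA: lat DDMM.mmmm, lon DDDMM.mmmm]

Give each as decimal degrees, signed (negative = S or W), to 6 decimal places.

Point 1:
  φ: 38′ + 14.3″ = 38.23833′; 44 + 38.23833/60 = 44.6373056
  hemisphere S, so the sign is −
  Longitude: 4° + 32/60 + 36.14/3600 = 4 + 0.533333 + 0.010039 = 4.5433722
  E → positive
Point 2:
  Lat: 4° + 20/60 + 34.2/3600 = 4 + 0.333333 + 0.009500 = 4.3428333
  N → positive
  Lon: 31 + 47/60 + 14.3/3600 = 31.7873056
  E → positive
Point 3:
  φ: degrees = first 2 digits = 33, minutes = 52.7863; 33 + 52.7863/60 = 33.8797717
  N ⇒ keep positive
  λ: degrees = first 3 digits = 117, minutes = 57.0572; 117 + 57.0572/60 = 117.9509533
  hemisphere W, so the sign is −
Point 4:
  φ: degrees = first 2 digits = 26, minutes = 8.055; 26 + 8.055/60 = 26.1342500
  hemisphere S, so the sign is −
  Lon: degrees = first 3 digits = 41, minutes = 40.7025; 41 + 40.7025/60 = 41.6783750
  hemisphere W, so the sign is −
Point 5:
  Latitude: degrees = first 2 digits = 26, minutes = 4.83432; 26 + 4.83432/60 = 26.0805720
  S ⇒ negate
  Lon: degrees = first 3 digits = 106, minutes = 26.1751; 106 + 26.1751/60 = 106.4362517
  E → positive
Point 6:
  Latitude: split at 2 digits → 74° and 34.76639′; 74 + 34.76639/60 = 74.5794398
  N ⇒ keep positive
  λ: split at 3 digits → 103° and 49.062′; 103 + 49.062/60 = 103.8177000
  W → negative

1. -44.637306, 4.543372
2. 4.342833, 31.787306
3. 33.879772, -117.950953
4. -26.134250, -41.678375
5. -26.080572, 106.436252
6. 74.579440, -103.817700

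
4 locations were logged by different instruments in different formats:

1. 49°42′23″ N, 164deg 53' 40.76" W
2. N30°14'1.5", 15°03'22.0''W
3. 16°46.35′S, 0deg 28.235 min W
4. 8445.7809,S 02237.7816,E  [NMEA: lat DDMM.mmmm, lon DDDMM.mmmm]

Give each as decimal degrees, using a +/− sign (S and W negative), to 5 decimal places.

Point 1:
  φ: 42′ + 23″ = 42.38333′; 49 + 42.38333/60 = 49.706389
  N ⇒ keep positive
  λ: 53′ + 40.76″ = 53.67933′; 164 + 53.67933/60 = 164.894656
  W ⇒ negate
Point 2:
  φ: 14′ + 1.5″ = 14.02500′; 30 + 14.02500/60 = 30.233750
  N ⇒ keep positive
  Longitude: 3′ + 22″ = 3.36667′; 15 + 3.36667/60 = 15.056111
  hemisphere W, so the sign is −
Point 3:
  φ: 46.35′ = 0.772500°; total 16.772500
  S ⇒ negate
  λ: 0 + 28.235/60 = 0.470583
  hemisphere W, so the sign is −
Point 4:
  Lat: degrees = first 2 digits = 84, minutes = 45.7809; 84 + 45.7809/60 = 84.763015
  S → negative
  Lon: degrees = first 3 digits = 22, minutes = 37.7816; 22 + 37.7816/60 = 22.629693
  E → positive

1. 49.70639, -164.89466
2. 30.23375, -15.05611
3. -16.77250, -0.47058
4. -84.76302, 22.62969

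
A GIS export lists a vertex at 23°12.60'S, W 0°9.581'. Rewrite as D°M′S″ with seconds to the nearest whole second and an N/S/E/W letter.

23°12′36″ S, 0°09′35″ W

Latitude: fractional minutes 0.60000 × 60 = 36.00″
λ: 9.58100′ → 9′ and 0.58100 × 60 = 34.86″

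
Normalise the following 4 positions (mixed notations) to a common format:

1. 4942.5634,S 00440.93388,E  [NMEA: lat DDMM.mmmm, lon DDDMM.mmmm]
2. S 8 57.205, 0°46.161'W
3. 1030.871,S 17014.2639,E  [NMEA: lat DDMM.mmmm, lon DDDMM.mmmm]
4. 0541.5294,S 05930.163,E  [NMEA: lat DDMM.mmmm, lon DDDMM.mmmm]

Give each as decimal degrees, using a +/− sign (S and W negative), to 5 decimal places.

Point 1:
  Lat: split at 2 digits → 49° and 42.5634′; 49 + 42.5634/60 = 49.709390
  S → negative
  Longitude: degrees = first 3 digits = 4, minutes = 40.93388; 4 + 40.93388/60 = 4.682231
  E → positive
Point 2:
  Lat: 8 + 57.205/60 = 8.953417
  S ⇒ negate
  Longitude: 0 + 46.161/60 = 0.769350
  hemisphere W, so the sign is −
Point 3:
  Lat: split at 2 digits → 10° and 30.871′; 10 + 30.871/60 = 10.514517
  S → negative
  Lon: degrees = first 3 digits = 170, minutes = 14.2639; 170 + 14.2639/60 = 170.237732
  E → positive
Point 4:
  Lat: degrees = first 2 digits = 5, minutes = 41.5294; 5 + 41.5294/60 = 5.692157
  hemisphere S, so the sign is −
  λ: split at 3 digits → 059° and 30.163′; 59 + 30.163/60 = 59.502717
  E → positive

1. -49.70939, 4.68223
2. -8.95342, -0.76935
3. -10.51452, 170.23773
4. -5.69216, 59.50272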